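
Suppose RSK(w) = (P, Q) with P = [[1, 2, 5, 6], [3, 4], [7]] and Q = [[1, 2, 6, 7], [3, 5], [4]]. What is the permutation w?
3 7 4 1 2 5 6

Reverse the RSK construction: for i from n down to 1, find the cell of Q containing i, remove the entry at that cell from P, and reverse-bump it up through P; the value ejected from row 1 is w(i).

Step i=7: Q has 7 at row 1, column 4; remove that cell from P, ejecting 6. So w(7) = 6. P is now [[1, 2, 5], [3, 4], [7]].
Step i=6: Q has 6 at row 1, column 3; remove that cell from P, ejecting 5. So w(6) = 5. P is now [[1, 2], [3, 4], [7]].
Step i=5: Q has 5 at row 2, column 2; remove 4 from row 2 of P and reverse-bump: 4 enters row 1 and ejects 2. So w(5) = 2. P is now [[1, 4], [3], [7]].
Step i=4: Q has 4 at row 3, column 1; remove 7 from row 3 of P and reverse-bump: 7 enters row 2 and ejects 3; 3 enters row 1 and ejects 1. So w(4) = 1. P is now [[3, 4], [7]].
Step i=3: Q has 3 at row 2, column 1; remove 7 from row 2 of P and reverse-bump: 7 enters row 1 and ejects 4. So w(3) = 4. P is now [[3, 7]].
Step i=2: Q has 2 at row 1, column 2; remove that cell from P, ejecting 7. So w(2) = 7. P is now [[3]].
Step i=1: Q has 1 at row 1, column 1; remove that cell from P, ejecting 3. So w(1) = 3. P is now [].

So w = 3 7 4 1 2 5 6.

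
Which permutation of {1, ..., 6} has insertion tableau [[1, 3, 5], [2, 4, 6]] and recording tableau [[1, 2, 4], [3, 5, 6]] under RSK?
2 4 1 6 3 5

Reverse RSK: for i = n, n-1, ..., 1, locate i in Q, remove the corresponding corner cell from P, and reverse-bump its entry up through P; the value ejected from row 1 is w(i).

So w = 2 4 1 6 3 5.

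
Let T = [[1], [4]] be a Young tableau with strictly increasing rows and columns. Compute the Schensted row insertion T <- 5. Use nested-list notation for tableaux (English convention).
[[1, 5], [4]]

5 is larger than every entry of row 1, so it is appended to row 1. The new tableau is [[1, 5], [4]].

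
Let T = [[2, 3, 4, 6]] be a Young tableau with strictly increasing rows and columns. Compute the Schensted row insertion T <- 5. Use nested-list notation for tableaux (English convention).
In row 1, 5 replaces 6 (the leftmost entry greater than 5); 6 is bumped to row 2. 6 starts a new row 2. The new tableau is [[2, 3, 4, 5], [6]].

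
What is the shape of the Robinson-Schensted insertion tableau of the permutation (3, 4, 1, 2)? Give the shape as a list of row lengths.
[2, 2]

RSK row insertion gives P = [[1, 2], [3, 4]], which has shape [2, 2].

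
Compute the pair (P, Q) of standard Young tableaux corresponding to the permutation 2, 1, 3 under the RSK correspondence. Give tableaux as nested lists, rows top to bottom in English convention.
Insert each entry of the permutation into P by Schensted row insertion, recording in Q the position of each new cell.

Insert 2: appended to row 1. P = [[2]].
Insert 1: 1 bumps 2 from row 1; 2 starts row 2. P = [[1], [2]].
Insert 3: appended to row 1. P = [[1, 3], [2]].

So P = [[1, 3], [2]], Q = [[1, 3], [2]].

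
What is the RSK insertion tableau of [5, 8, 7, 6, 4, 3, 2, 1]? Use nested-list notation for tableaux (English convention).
P = [[1, 6], [2], [3], [4], [5], [7], [8]]

Insert 5: appended to row 1. P = [[5]].
Insert 8: appended to row 1. P = [[5, 8]].
Insert 7: 7 bumps 8 from row 1; 8 starts row 2. P = [[5, 7], [8]].
Insert 6: 6 bumps 7 from row 1; 7 bumps 8 from row 2; 8 starts row 3. P = [[5, 6], [7], [8]].
Insert 4: 4 bumps 5 from row 1; 5 bumps 7 from row 2; 7 bumps 8 from row 3; 8 starts row 4. P = [[4, 6], [5], [7], [8]].
Insert 3: 3 bumps 4 from row 1; 4 bumps 5 from row 2; 5 bumps 7 from row 3; 7 bumps 8 from row 4; 8 starts row 5. P = [[3, 6], [4], [5], [7], [8]].
Insert 2: 2 bumps 3 from row 1; 3 bumps 4 from row 2; 4 bumps 5 from row 3; 5 bumps 7 from row 4; 7 bumps 8 from row 5; 8 starts row 6. P = [[2, 6], [3], [4], [5], [7], [8]].
Insert 1: 1 bumps 2 from row 1; 2 bumps 3 from row 2; 3 bumps 4 from row 3; 4 bumps 5 from row 4; 5 bumps 7 from row 5; 7 bumps 8 from row 6; 8 starts row 7. P = [[1, 6], [2], [3], [4], [5], [7], [8]].

So P = [[1, 6], [2], [3], [4], [5], [7], [8]].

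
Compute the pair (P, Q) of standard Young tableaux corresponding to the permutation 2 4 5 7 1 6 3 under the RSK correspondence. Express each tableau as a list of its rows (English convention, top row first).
Insert each entry of the permutation into P by Schensted row insertion, recording in Q the position of each new cell.

Insert 2: appended to row 1. P = [[2]], Q = [[1]].
Insert 4: appended to row 1. P = [[2, 4]], Q = [[1, 2]].
Insert 5: appended to row 1. P = [[2, 4, 5]], Q = [[1, 2, 3]].
Insert 7: appended to row 1. P = [[2, 4, 5, 7]], Q = [[1, 2, 3, 4]].
Insert 1: 1 bumps 2 from row 1; 2 starts row 2. P = [[1, 4, 5, 7], [2]], Q = [[1, 2, 3, 4], [5]].
Insert 6: 6 bumps 7 from row 1; 7 appends to row 2. P = [[1, 4, 5, 6], [2, 7]], Q = [[1, 2, 3, 4], [5, 6]].
Insert 3: 3 bumps 4 from row 1; 4 bumps 7 from row 2; 7 starts row 3. P = [[1, 3, 5, 6], [2, 4], [7]], Q = [[1, 2, 3, 4], [5, 6], [7]].

So P = [[1, 3, 5, 6], [2, 4], [7]], Q = [[1, 2, 3, 4], [5, 6], [7]].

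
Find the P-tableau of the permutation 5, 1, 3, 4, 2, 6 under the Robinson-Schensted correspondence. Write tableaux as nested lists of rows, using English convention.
Insert 5: appended to row 1. P = [[5]].
Insert 1: 1 bumps 5 from row 1; 5 starts row 2. P = [[1], [5]].
Insert 3: appended to row 1. P = [[1, 3], [5]].
Insert 4: appended to row 1. P = [[1, 3, 4], [5]].
Insert 2: 2 bumps 3 from row 1; 3 bumps 5 from row 2; 5 starts row 3. P = [[1, 2, 4], [3], [5]].
Insert 6: appended to row 1. P = [[1, 2, 4, 6], [3], [5]].

So P = [[1, 2, 4, 6], [3], [5]].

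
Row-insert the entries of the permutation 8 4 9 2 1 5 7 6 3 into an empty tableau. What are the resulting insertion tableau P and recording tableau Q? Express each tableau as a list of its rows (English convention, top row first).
P = [[1, 3, 6], [2, 5], [4, 7], [8, 9]], Q = [[1, 3, 7], [2, 6], [4, 8], [5, 9]]

Insert each entry of the permutation into P by Schensted row insertion, recording in Q the position of each new cell.

After inserting 8: P = [[8]].
After inserting 4: P = [[4], [8]].
After inserting 9: P = [[4, 9], [8]].
After inserting 2: P = [[2, 9], [4], [8]].
After inserting 1: P = [[1, 9], [2], [4], [8]].
After inserting 5: P = [[1, 5], [2, 9], [4], [8]].
After inserting 7: P = [[1, 5, 7], [2, 9], [4], [8]].
After inserting 6: P = [[1, 5, 6], [2, 7], [4, 9], [8]].
After inserting 3: P = [[1, 3, 6], [2, 5], [4, 7], [8, 9]].

So P = [[1, 3, 6], [2, 5], [4, 7], [8, 9]], Q = [[1, 3, 7], [2, 6], [4, 8], [5, 9]].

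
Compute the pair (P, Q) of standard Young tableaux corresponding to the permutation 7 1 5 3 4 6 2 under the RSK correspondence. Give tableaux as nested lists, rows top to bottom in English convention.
Insert each entry of the permutation into P by Schensted row insertion, recording in Q the position of each new cell.

Insert 7: appended to row 1. P = [[7]].
Insert 1: 1 bumps 7 from row 1; 7 starts row 2. P = [[1], [7]].
Insert 5: appended to row 1. P = [[1, 5], [7]].
Insert 3: 3 bumps 5 from row 1; 5 bumps 7 from row 2; 7 starts row 3. P = [[1, 3], [5], [7]].
Insert 4: appended to row 1. P = [[1, 3, 4], [5], [7]].
Insert 6: appended to row 1. P = [[1, 3, 4, 6], [5], [7]].
Insert 2: 2 bumps 3 from row 1; 3 bumps 5 from row 2; 5 bumps 7 from row 3; 7 starts row 4. P = [[1, 2, 4, 6], [3], [5], [7]].

So P = [[1, 2, 4, 6], [3], [5], [7]], Q = [[1, 3, 5, 6], [2], [4], [7]].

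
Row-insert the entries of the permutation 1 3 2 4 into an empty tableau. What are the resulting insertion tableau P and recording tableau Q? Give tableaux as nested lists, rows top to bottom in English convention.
P = [[1, 2, 4], [3]], Q = [[1, 2, 4], [3]]

Insert each entry of the permutation into P by Schensted row insertion, recording in Q the position of each new cell.

Insert 1: appended to row 1. P = [[1]].
Insert 3: appended to row 1. P = [[1, 3]].
Insert 2: 2 bumps 3 from row 1; 3 starts row 2. P = [[1, 2], [3]].
Insert 4: appended to row 1. P = [[1, 2, 4], [3]].

So P = [[1, 2, 4], [3]], Q = [[1, 2, 4], [3]].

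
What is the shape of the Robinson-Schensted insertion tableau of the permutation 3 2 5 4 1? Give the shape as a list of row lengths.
RSK row insertion gives P = [[1, 4], [2, 5], [3]], which has shape [2, 2, 1].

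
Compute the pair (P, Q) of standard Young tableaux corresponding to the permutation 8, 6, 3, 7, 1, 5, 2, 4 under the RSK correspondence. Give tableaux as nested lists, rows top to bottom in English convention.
P = [[1, 2, 4], [3, 5], [6, 7], [8]], Q = [[1, 4, 8], [2, 6], [3, 7], [5]]

Insert each entry of the permutation into P by Schensted row insertion, recording in Q the position of each new cell.

Insert 8: appended to row 1. P = [[8]].
Insert 6: 6 bumps 8 from row 1; 8 starts row 2. P = [[6], [8]].
Insert 3: 3 bumps 6 from row 1; 6 bumps 8 from row 2; 8 starts row 3. P = [[3], [6], [8]].
Insert 7: appended to row 1. P = [[3, 7], [6], [8]].
Insert 1: 1 bumps 3 from row 1; 3 bumps 6 from row 2; 6 bumps 8 from row 3; 8 starts row 4. P = [[1, 7], [3], [6], [8]].
Insert 5: 5 bumps 7 from row 1; 7 appends to row 2. P = [[1, 5], [3, 7], [6], [8]].
Insert 2: 2 bumps 5 from row 1; 5 bumps 7 from row 2; 7 appends to row 3. P = [[1, 2], [3, 5], [6, 7], [8]].
Insert 4: appended to row 1. P = [[1, 2, 4], [3, 5], [6, 7], [8]].

So P = [[1, 2, 4], [3, 5], [6, 7], [8]], Q = [[1, 4, 8], [2, 6], [3, 7], [5]].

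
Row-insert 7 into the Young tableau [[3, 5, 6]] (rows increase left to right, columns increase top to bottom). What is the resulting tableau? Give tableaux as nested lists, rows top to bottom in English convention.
[[3, 5, 6, 7]]

7 is larger than every entry of row 1, so it is appended to row 1. The new tableau is [[3, 5, 6, 7]].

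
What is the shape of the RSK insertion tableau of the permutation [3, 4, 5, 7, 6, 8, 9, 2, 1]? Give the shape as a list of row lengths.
[6, 1, 1, 1]

Row-insert each entry into an empty tableau.

After inserting 3: P = [[3]].
After inserting 4: P = [[3, 4]].
After inserting 5: P = [[3, 4, 5]].
After inserting 7: P = [[3, 4, 5, 7]].
After inserting 6: P = [[3, 4, 5, 6], [7]].
After inserting 8: P = [[3, 4, 5, 6, 8], [7]].
After inserting 9: P = [[3, 4, 5, 6, 8, 9], [7]].
After inserting 2: P = [[2, 4, 5, 6, 8, 9], [3], [7]].
After inserting 1: P = [[1, 4, 5, 6, 8, 9], [2], [3], [7]].

The final insertion tableau P = [[1, 4, 5, 6, 8, 9], [2], [3], [7]] has shape [6, 1, 1, 1].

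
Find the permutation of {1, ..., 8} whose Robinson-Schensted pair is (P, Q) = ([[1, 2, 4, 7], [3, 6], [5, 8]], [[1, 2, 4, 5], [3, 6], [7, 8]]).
Reverse the RSK construction: for i from n down to 1, find the cell of Q containing i, remove the entry at that cell from P, and reverse-bump it up through P; the value ejected from row 1 is w(i).

Step i=8: Q has 8 at row 3, column 2; remove 8 from row 3 of P and reverse-bump: 8 enters row 2 and ejects 6; 6 enters row 1 and ejects 4. So w(8) = 4. P is now [[1, 2, 6, 7], [3, 8], [5]].
Step i=7: Q has 7 at row 3, column 1; remove 5 from row 3 of P and reverse-bump: 5 enters row 2 and ejects 3; 3 enters row 1 and ejects 2. So w(7) = 2. P is now [[1, 3, 6, 7], [5, 8]].
Step i=6: Q has 6 at row 2, column 2; remove 8 from row 2 of P and reverse-bump: 8 enters row 1 and ejects 7. So w(6) = 7. P is now [[1, 3, 6, 8], [5]].
Step i=5: Q has 5 at row 1, column 4; remove that cell from P, ejecting 8. So w(5) = 8. P is now [[1, 3, 6], [5]].
Step i=4: Q has 4 at row 1, column 3; remove that cell from P, ejecting 6. So w(4) = 6. P is now [[1, 3], [5]].
Step i=3: Q has 3 at row 2, column 1; remove 5 from row 2 of P and reverse-bump: 5 enters row 1 and ejects 3. So w(3) = 3. P is now [[1, 5]].
Step i=2: Q has 2 at row 1, column 2; remove that cell from P, ejecting 5. So w(2) = 5. P is now [[1]].
Step i=1: Q has 1 at row 1, column 1; remove that cell from P, ejecting 1. So w(1) = 1. P is now [].

So w = 1 5 3 6 8 7 2 4.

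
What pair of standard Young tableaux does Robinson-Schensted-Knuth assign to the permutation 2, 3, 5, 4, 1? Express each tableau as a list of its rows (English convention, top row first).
P = [[1, 3, 4], [2], [5]], Q = [[1, 2, 3], [4], [5]]

Insert each entry of the permutation into P by Schensted row insertion, recording in Q the position of each new cell.

Insert 2: appended to row 1. P = [[2]].
Insert 3: appended to row 1. P = [[2, 3]].
Insert 5: appended to row 1. P = [[2, 3, 5]].
Insert 4: 4 bumps 5 from row 1; 5 starts row 2. P = [[2, 3, 4], [5]].
Insert 1: 1 bumps 2 from row 1; 2 bumps 5 from row 2; 5 starts row 3. P = [[1, 3, 4], [2], [5]].

So P = [[1, 3, 4], [2], [5]], Q = [[1, 2, 3], [4], [5]].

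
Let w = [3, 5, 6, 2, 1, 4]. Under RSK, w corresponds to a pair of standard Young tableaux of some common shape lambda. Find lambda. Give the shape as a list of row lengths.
[3, 2, 1]

Row-insert each entry into an empty tableau.

After inserting 3: P = [[3]].
After inserting 5: P = [[3, 5]].
After inserting 6: P = [[3, 5, 6]].
After inserting 2: P = [[2, 5, 6], [3]].
After inserting 1: P = [[1, 5, 6], [2], [3]].
After inserting 4: P = [[1, 4, 6], [2, 5], [3]].

The final insertion tableau P = [[1, 4, 6], [2, 5], [3]] has shape [3, 2, 1].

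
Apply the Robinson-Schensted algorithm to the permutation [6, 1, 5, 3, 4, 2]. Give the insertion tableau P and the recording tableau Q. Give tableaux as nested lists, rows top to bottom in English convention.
Insert each entry of the permutation into P by Schensted row insertion, recording in Q the position of each new cell.

Insert 6: appended to row 1. P = [[6]].
Insert 1: 1 bumps 6 from row 1; 6 starts row 2. P = [[1], [6]].
Insert 5: appended to row 1. P = [[1, 5], [6]].
Insert 3: 3 bumps 5 from row 1; 5 bumps 6 from row 2; 6 starts row 3. P = [[1, 3], [5], [6]].
Insert 4: appended to row 1. P = [[1, 3, 4], [5], [6]].
Insert 2: 2 bumps 3 from row 1; 3 bumps 5 from row 2; 5 bumps 6 from row 3; 6 starts row 4. P = [[1, 2, 4], [3], [5], [6]].

So P = [[1, 2, 4], [3], [5], [6]], Q = [[1, 3, 5], [2], [4], [6]].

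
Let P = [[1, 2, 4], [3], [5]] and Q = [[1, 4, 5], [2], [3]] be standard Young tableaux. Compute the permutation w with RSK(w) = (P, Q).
Reverse the RSK construction: for i from n down to 1, find the cell of Q containing i, remove the entry at that cell from P, and reverse-bump it up through P; the value ejected from row 1 is w(i).

Step i=5: Q has 5 at row 1, column 3; remove that cell from P, ejecting 4. So w(5) = 4. P is now [[1, 2], [3], [5]].
Step i=4: Q has 4 at row 1, column 2; remove that cell from P, ejecting 2. So w(4) = 2. P is now [[1], [3], [5]].
Step i=3: Q has 3 at row 3, column 1; remove 5 from row 3 of P and reverse-bump: 5 enters row 2 and ejects 3; 3 enters row 1 and ejects 1. So w(3) = 1. P is now [[3], [5]].
Step i=2: Q has 2 at row 2, column 1; remove 5 from row 2 of P and reverse-bump: 5 enters row 1 and ejects 3. So w(2) = 3. P is now [[5]].
Step i=1: Q has 1 at row 1, column 1; remove that cell from P, ejecting 5. So w(1) = 5. P is now [].

So w = 5 3 1 2 4.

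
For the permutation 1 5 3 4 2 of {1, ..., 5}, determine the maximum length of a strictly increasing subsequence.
3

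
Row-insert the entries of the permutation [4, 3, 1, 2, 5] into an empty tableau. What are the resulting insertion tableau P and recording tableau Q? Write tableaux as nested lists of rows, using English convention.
P = [[1, 2, 5], [3], [4]], Q = [[1, 4, 5], [2], [3]]

Insert each entry of the permutation into P by Schensted row insertion, recording in Q the position of each new cell.

Insert 4: appended to row 1. P = [[4]].
Insert 3: 3 bumps 4 from row 1; 4 starts row 2. P = [[3], [4]].
Insert 1: 1 bumps 3 from row 1; 3 bumps 4 from row 2; 4 starts row 3. P = [[1], [3], [4]].
Insert 2: appended to row 1. P = [[1, 2], [3], [4]].
Insert 5: appended to row 1. P = [[1, 2, 5], [3], [4]].

So P = [[1, 2, 5], [3], [4]], Q = [[1, 4, 5], [2], [3]].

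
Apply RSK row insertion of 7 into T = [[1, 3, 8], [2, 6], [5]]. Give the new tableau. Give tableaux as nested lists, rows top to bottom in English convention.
[[1, 3, 7], [2, 6, 8], [5]]

In row 1, 7 replaces 8 (the leftmost entry greater than 7); 8 is bumped to row 2. 8 is appended to row 2. The new tableau is [[1, 3, 7], [2, 6, 8], [5]].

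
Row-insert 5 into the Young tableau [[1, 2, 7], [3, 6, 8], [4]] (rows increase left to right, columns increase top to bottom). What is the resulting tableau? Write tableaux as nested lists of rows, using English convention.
In row 1, 5 replaces 7 (the leftmost entry greater than 5); 7 is bumped to row 2. In row 2, 7 replaces 8 (the leftmost entry greater than 7); 8 is bumped to row 3. 8 is appended to row 3. The new tableau is [[1, 2, 5], [3, 6, 7], [4, 8]].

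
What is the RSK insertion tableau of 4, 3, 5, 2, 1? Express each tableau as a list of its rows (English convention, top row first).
Insert 4: appended to row 1. P = [[4]].
Insert 3: 3 bumps 4 from row 1; 4 starts row 2. P = [[3], [4]].
Insert 5: appended to row 1. P = [[3, 5], [4]].
Insert 2: 2 bumps 3 from row 1; 3 bumps 4 from row 2; 4 starts row 3. P = [[2, 5], [3], [4]].
Insert 1: 1 bumps 2 from row 1; 2 bumps 3 from row 2; 3 bumps 4 from row 3; 4 starts row 4. P = [[1, 5], [2], [3], [4]].

So P = [[1, 5], [2], [3], [4]].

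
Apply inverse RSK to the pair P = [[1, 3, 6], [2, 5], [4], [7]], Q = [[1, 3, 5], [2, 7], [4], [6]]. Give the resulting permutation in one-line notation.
7 4 5 2 6 1 3

Reverse the RSK construction: for i from n down to 1, find the cell of Q containing i, remove the entry at that cell from P, and reverse-bump it up through P; the value ejected from row 1 is w(i).

Step i=7: Q has 7 at row 2, column 2; remove 5 from row 2 of P and reverse-bump: 5 enters row 1 and ejects 3. So w(7) = 3. P is now [[1, 5, 6], [2], [4], [7]].
Step i=6: Q has 6 at row 4, column 1; remove 7 from row 4 of P and reverse-bump: 7 enters row 3 and ejects 4; 4 enters row 2 and ejects 2; 2 enters row 1 and ejects 1. So w(6) = 1. P is now [[2, 5, 6], [4], [7]].
Step i=5: Q has 5 at row 1, column 3; remove that cell from P, ejecting 6. So w(5) = 6. P is now [[2, 5], [4], [7]].
Step i=4: Q has 4 at row 3, column 1; remove 7 from row 3 of P and reverse-bump: 7 enters row 2 and ejects 4; 4 enters row 1 and ejects 2. So w(4) = 2. P is now [[4, 5], [7]].
Step i=3: Q has 3 at row 1, column 2; remove that cell from P, ejecting 5. So w(3) = 5. P is now [[4], [7]].
Step i=2: Q has 2 at row 2, column 1; remove 7 from row 2 of P and reverse-bump: 7 enters row 1 and ejects 4. So w(2) = 4. P is now [[7]].
Step i=1: Q has 1 at row 1, column 1; remove that cell from P, ejecting 7. So w(1) = 7. P is now [].

So w = 7 4 5 2 6 1 3.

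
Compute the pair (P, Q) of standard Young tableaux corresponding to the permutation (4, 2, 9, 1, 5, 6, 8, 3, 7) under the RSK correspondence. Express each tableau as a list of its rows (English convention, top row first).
Insert each entry of the permutation into P by Schensted row insertion, recording in Q the position of each new cell.

Insert 4: appended to row 1. P = [[4]], Q = [[1]].
Insert 2: 2 bumps 4 from row 1; 4 starts row 2. P = [[2], [4]], Q = [[1], [2]].
Insert 9: appended to row 1. P = [[2, 9], [4]], Q = [[1, 3], [2]].
Insert 1: 1 bumps 2 from row 1; 2 bumps 4 from row 2; 4 starts row 3. P = [[1, 9], [2], [4]], Q = [[1, 3], [2], [4]].
Insert 5: 5 bumps 9 from row 1; 9 appends to row 2. P = [[1, 5], [2, 9], [4]], Q = [[1, 3], [2, 5], [4]].
Insert 6: appended to row 1. P = [[1, 5, 6], [2, 9], [4]], Q = [[1, 3, 6], [2, 5], [4]].
Insert 8: appended to row 1. P = [[1, 5, 6, 8], [2, 9], [4]], Q = [[1, 3, 6, 7], [2, 5], [4]].
Insert 3: 3 bumps 5 from row 1; 5 bumps 9 from row 2; 9 appends to row 3. P = [[1, 3, 6, 8], [2, 5], [4, 9]], Q = [[1, 3, 6, 7], [2, 5], [4, 8]].
Insert 7: 7 bumps 8 from row 1; 8 appends to row 2. P = [[1, 3, 6, 7], [2, 5, 8], [4, 9]], Q = [[1, 3, 6, 7], [2, 5, 9], [4, 8]].

So P = [[1, 3, 6, 7], [2, 5, 8], [4, 9]], Q = [[1, 3, 6, 7], [2, 5, 9], [4, 8]].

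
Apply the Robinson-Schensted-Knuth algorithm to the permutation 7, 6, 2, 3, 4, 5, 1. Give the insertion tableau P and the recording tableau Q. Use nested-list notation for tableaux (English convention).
Insert each entry of the permutation into P by Schensted row insertion, recording in Q the position of each new cell.

Insert 7: appended to row 1. P = [[7]], Q = [[1]].
Insert 6: 6 bumps 7 from row 1; 7 starts row 2. P = [[6], [7]], Q = [[1], [2]].
Insert 2: 2 bumps 6 from row 1; 6 bumps 7 from row 2; 7 starts row 3. P = [[2], [6], [7]], Q = [[1], [2], [3]].
Insert 3: appended to row 1. P = [[2, 3], [6], [7]], Q = [[1, 4], [2], [3]].
Insert 4: appended to row 1. P = [[2, 3, 4], [6], [7]], Q = [[1, 4, 5], [2], [3]].
Insert 5: appended to row 1. P = [[2, 3, 4, 5], [6], [7]], Q = [[1, 4, 5, 6], [2], [3]].
Insert 1: 1 bumps 2 from row 1; 2 bumps 6 from row 2; 6 bumps 7 from row 3; 7 starts row 4. P = [[1, 3, 4, 5], [2], [6], [7]], Q = [[1, 4, 5, 6], [2], [3], [7]].

So P = [[1, 3, 4, 5], [2], [6], [7]], Q = [[1, 4, 5, 6], [2], [3], [7]].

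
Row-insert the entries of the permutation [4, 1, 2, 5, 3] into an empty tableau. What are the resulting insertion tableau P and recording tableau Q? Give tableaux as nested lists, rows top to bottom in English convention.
P = [[1, 2, 3], [4, 5]], Q = [[1, 3, 4], [2, 5]]

Insert each entry of the permutation into P by Schensted row insertion, recording in Q the position of each new cell.

After inserting 4: P = [[4]].
After inserting 1: P = [[1], [4]].
After inserting 2: P = [[1, 2], [4]].
After inserting 5: P = [[1, 2, 5], [4]].
After inserting 3: P = [[1, 2, 3], [4, 5]].

So P = [[1, 2, 3], [4, 5]], Q = [[1, 3, 4], [2, 5]].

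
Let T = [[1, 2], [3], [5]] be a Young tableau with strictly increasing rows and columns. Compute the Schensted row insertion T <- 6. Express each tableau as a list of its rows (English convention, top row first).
[[1, 2, 6], [3], [5]]

6 is larger than every entry of row 1, so it is appended to row 1. The new tableau is [[1, 2, 6], [3], [5]].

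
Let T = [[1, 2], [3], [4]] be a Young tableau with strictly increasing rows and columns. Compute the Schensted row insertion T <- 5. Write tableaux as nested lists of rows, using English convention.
[[1, 2, 5], [3], [4]]

5 is larger than every entry of row 1, so it is appended to row 1. The new tableau is [[1, 2, 5], [3], [4]].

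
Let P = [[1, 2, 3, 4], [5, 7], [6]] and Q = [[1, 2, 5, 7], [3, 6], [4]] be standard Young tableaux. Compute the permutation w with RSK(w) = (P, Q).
Reverse the RSK construction: for i from n down to 1, find the cell of Q containing i, remove the entry at that cell from P, and reverse-bump it up through P; the value ejected from row 1 is w(i).

Step i=7: Q has 7 at row 1, column 4; remove that cell from P, ejecting 4. So w(7) = 4. P is now [[1, 2, 3], [5, 7], [6]].
Step i=6: Q has 6 at row 2, column 2; remove 7 from row 2 of P and reverse-bump: 7 enters row 1 and ejects 3. So w(6) = 3. P is now [[1, 2, 7], [5], [6]].
Step i=5: Q has 5 at row 1, column 3; remove that cell from P, ejecting 7. So w(5) = 7. P is now [[1, 2], [5], [6]].
Step i=4: Q has 4 at row 3, column 1; remove 6 from row 3 of P and reverse-bump: 6 enters row 2 and ejects 5; 5 enters row 1 and ejects 2. So w(4) = 2. P is now [[1, 5], [6]].
Step i=3: Q has 3 at row 2, column 1; remove 6 from row 2 of P and reverse-bump: 6 enters row 1 and ejects 5. So w(3) = 5. P is now [[1, 6]].
Step i=2: Q has 2 at row 1, column 2; remove that cell from P, ejecting 6. So w(2) = 6. P is now [[1]].
Step i=1: Q has 1 at row 1, column 1; remove that cell from P, ejecting 1. So w(1) = 1. P is now [].

So w = 1 6 5 2 7 3 4.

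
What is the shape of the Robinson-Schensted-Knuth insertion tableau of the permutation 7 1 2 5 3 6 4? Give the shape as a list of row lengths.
[4, 2, 1]

RSK row insertion gives P = [[1, 2, 3, 4], [5, 6], [7]], which has shape [4, 2, 1].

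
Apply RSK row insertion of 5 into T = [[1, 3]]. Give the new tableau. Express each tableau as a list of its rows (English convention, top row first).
[[1, 3, 5]]

5 is larger than every entry of row 1, so it is appended to row 1. The new tableau is [[1, 3, 5]].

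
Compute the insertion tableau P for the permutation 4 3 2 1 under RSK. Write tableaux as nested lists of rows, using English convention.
Insert 4: appended to row 1. P = [[4]].
Insert 3: 3 bumps 4 from row 1; 4 starts row 2. P = [[3], [4]].
Insert 2: 2 bumps 3 from row 1; 3 bumps 4 from row 2; 4 starts row 3. P = [[2], [3], [4]].
Insert 1: 1 bumps 2 from row 1; 2 bumps 3 from row 2; 3 bumps 4 from row 3; 4 starts row 4. P = [[1], [2], [3], [4]].

So P = [[1], [2], [3], [4]].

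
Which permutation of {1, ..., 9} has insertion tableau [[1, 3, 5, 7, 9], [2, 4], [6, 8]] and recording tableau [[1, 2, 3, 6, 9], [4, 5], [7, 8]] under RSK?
2 6 8 4 5 7 1 3 9

Reverse the RSK construction: for i from n down to 1, find the cell of Q containing i, remove the entry at that cell from P, and reverse-bump it up through P; the value ejected from row 1 is w(i).

Step i=9: Q has 9 at row 1, column 5; remove that cell from P, ejecting 9. So w(9) = 9. P is now [[1, 3, 5, 7], [2, 4], [6, 8]].
Step i=8: Q has 8 at row 3, column 2; remove 8 from row 3 of P and reverse-bump: 8 enters row 2 and ejects 4; 4 enters row 1 and ejects 3. So w(8) = 3. P is now [[1, 4, 5, 7], [2, 8], [6]].
Step i=7: Q has 7 at row 3, column 1; remove 6 from row 3 of P and reverse-bump: 6 enters row 2 and ejects 2; 2 enters row 1 and ejects 1. So w(7) = 1. P is now [[2, 4, 5, 7], [6, 8]].
Step i=6: Q has 6 at row 1, column 4; remove that cell from P, ejecting 7. So w(6) = 7. P is now [[2, 4, 5], [6, 8]].
Step i=5: Q has 5 at row 2, column 2; remove 8 from row 2 of P and reverse-bump: 8 enters row 1 and ejects 5. So w(5) = 5. P is now [[2, 4, 8], [6]].
Step i=4: Q has 4 at row 2, column 1; remove 6 from row 2 of P and reverse-bump: 6 enters row 1 and ejects 4. So w(4) = 4. P is now [[2, 6, 8]].
Step i=3: Q has 3 at row 1, column 3; remove that cell from P, ejecting 8. So w(3) = 8. P is now [[2, 6]].
Step i=2: Q has 2 at row 1, column 2; remove that cell from P, ejecting 6. So w(2) = 6. P is now [[2]].
Step i=1: Q has 1 at row 1, column 1; remove that cell from P, ejecting 2. So w(1) = 2. P is now [].

So w = 2 6 8 4 5 7 1 3 9.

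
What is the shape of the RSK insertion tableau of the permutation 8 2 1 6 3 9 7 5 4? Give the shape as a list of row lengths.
Row-insert each entry into an empty tableau.

After inserting 8: P = [[8]].
After inserting 2: P = [[2], [8]].
After inserting 1: P = [[1], [2], [8]].
After inserting 6: P = [[1, 6], [2], [8]].
After inserting 3: P = [[1, 3], [2, 6], [8]].
After inserting 9: P = [[1, 3, 9], [2, 6], [8]].
After inserting 7: P = [[1, 3, 7], [2, 6, 9], [8]].
After inserting 5: P = [[1, 3, 5], [2, 6, 7], [8, 9]].
After inserting 4: P = [[1, 3, 4], [2, 5, 7], [6, 9], [8]].

The final insertion tableau P = [[1, 3, 4], [2, 5, 7], [6, 9], [8]] has shape [3, 3, 2, 1].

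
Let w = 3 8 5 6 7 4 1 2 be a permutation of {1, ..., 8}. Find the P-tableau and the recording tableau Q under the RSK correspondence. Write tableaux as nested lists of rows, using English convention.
P = [[1, 2, 6, 7], [3, 4], [5], [8]], Q = [[1, 2, 4, 5], [3, 8], [6], [7]]

Insert each entry of the permutation into P by Schensted row insertion, recording in Q the position of each new cell.

Insert 3: appended to row 1. P = [[3]].
Insert 8: appended to row 1. P = [[3, 8]].
Insert 5: 5 bumps 8 from row 1; 8 starts row 2. P = [[3, 5], [8]].
Insert 6: appended to row 1. P = [[3, 5, 6], [8]].
Insert 7: appended to row 1. P = [[3, 5, 6, 7], [8]].
Insert 4: 4 bumps 5 from row 1; 5 bumps 8 from row 2; 8 starts row 3. P = [[3, 4, 6, 7], [5], [8]].
Insert 1: 1 bumps 3 from row 1; 3 bumps 5 from row 2; 5 bumps 8 from row 3; 8 starts row 4. P = [[1, 4, 6, 7], [3], [5], [8]].
Insert 2: 2 bumps 4 from row 1; 4 appends to row 2. P = [[1, 2, 6, 7], [3, 4], [5], [8]].

So P = [[1, 2, 6, 7], [3, 4], [5], [8]], Q = [[1, 2, 4, 5], [3, 8], [6], [7]].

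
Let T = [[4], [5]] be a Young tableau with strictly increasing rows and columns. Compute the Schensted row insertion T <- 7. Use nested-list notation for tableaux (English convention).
7 is larger than every entry of row 1, so it is appended to row 1. The new tableau is [[4, 7], [5]].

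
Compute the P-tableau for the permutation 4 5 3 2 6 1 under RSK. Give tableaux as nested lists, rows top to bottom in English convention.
P = [[1, 5, 6], [2], [3], [4]]

Insert 4: appended to row 1. P = [[4]].
Insert 5: appended to row 1. P = [[4, 5]].
Insert 3: 3 bumps 4 from row 1; 4 starts row 2. P = [[3, 5], [4]].
Insert 2: 2 bumps 3 from row 1; 3 bumps 4 from row 2; 4 starts row 3. P = [[2, 5], [3], [4]].
Insert 6: appended to row 1. P = [[2, 5, 6], [3], [4]].
Insert 1: 1 bumps 2 from row 1; 2 bumps 3 from row 2; 3 bumps 4 from row 3; 4 starts row 4. P = [[1, 5, 6], [2], [3], [4]].

So P = [[1, 5, 6], [2], [3], [4]].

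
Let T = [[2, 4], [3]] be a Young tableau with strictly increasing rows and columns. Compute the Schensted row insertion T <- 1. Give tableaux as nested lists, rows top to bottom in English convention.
[[1, 4], [2], [3]]

In row 1, 1 replaces 2 (the leftmost entry greater than 1); 2 is bumped to row 2. In row 2, 2 replaces 3 (the leftmost entry greater than 2); 3 is bumped to row 3. 3 starts a new row 3. The new tableau is [[1, 4], [2], [3]].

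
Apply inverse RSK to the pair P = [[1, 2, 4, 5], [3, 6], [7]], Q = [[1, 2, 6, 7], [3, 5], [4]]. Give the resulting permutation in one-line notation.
3 7 6 1 2 4 5

Reverse the RSK construction: for i from n down to 1, find the cell of Q containing i, remove the entry at that cell from P, and reverse-bump it up through P; the value ejected from row 1 is w(i).

Step i=7: Q has 7 at row 1, column 4; remove that cell from P, ejecting 5. So w(7) = 5. P is now [[1, 2, 4], [3, 6], [7]].
Step i=6: Q has 6 at row 1, column 3; remove that cell from P, ejecting 4. So w(6) = 4. P is now [[1, 2], [3, 6], [7]].
Step i=5: Q has 5 at row 2, column 2; remove 6 from row 2 of P and reverse-bump: 6 enters row 1 and ejects 2. So w(5) = 2. P is now [[1, 6], [3], [7]].
Step i=4: Q has 4 at row 3, column 1; remove 7 from row 3 of P and reverse-bump: 7 enters row 2 and ejects 3; 3 enters row 1 and ejects 1. So w(4) = 1. P is now [[3, 6], [7]].
Step i=3: Q has 3 at row 2, column 1; remove 7 from row 2 of P and reverse-bump: 7 enters row 1 and ejects 6. So w(3) = 6. P is now [[3, 7]].
Step i=2: Q has 2 at row 1, column 2; remove that cell from P, ejecting 7. So w(2) = 7. P is now [[3]].
Step i=1: Q has 1 at row 1, column 1; remove that cell from P, ejecting 3. So w(1) = 3. P is now [].

So w = 3 7 6 1 2 4 5.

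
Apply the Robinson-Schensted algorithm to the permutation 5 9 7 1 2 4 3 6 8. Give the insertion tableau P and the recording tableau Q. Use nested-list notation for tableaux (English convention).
P = [[1, 2, 3, 6, 8], [4, 7], [5], [9]], Q = [[1, 2, 6, 8, 9], [3, 5], [4], [7]]

Insert each entry of the permutation into P by Schensted row insertion, recording in Q the position of each new cell.

After inserting 5: P = [[5]].
After inserting 9: P = [[5, 9]].
After inserting 7: P = [[5, 7], [9]].
After inserting 1: P = [[1, 7], [5], [9]].
After inserting 2: P = [[1, 2], [5, 7], [9]].
After inserting 4: P = [[1, 2, 4], [5, 7], [9]].
After inserting 3: P = [[1, 2, 3], [4, 7], [5], [9]].
After inserting 6: P = [[1, 2, 3, 6], [4, 7], [5], [9]].
After inserting 8: P = [[1, 2, 3, 6, 8], [4, 7], [5], [9]].

So P = [[1, 2, 3, 6, 8], [4, 7], [5], [9]], Q = [[1, 2, 6, 8, 9], [3, 5], [4], [7]].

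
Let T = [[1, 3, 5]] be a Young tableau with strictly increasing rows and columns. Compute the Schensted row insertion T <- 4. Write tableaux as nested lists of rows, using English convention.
[[1, 3, 4], [5]]

In row 1, 4 replaces 5 (the leftmost entry greater than 4); 5 is bumped to row 2. 5 starts a new row 2. The new tableau is [[1, 3, 4], [5]].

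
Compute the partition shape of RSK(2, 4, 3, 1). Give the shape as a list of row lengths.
Row-insert each entry into an empty tableau.

After inserting 2: P = [[2]].
After inserting 4: P = [[2, 4]].
After inserting 3: P = [[2, 3], [4]].
After inserting 1: P = [[1, 3], [2], [4]].

The final insertion tableau P = [[1, 3], [2], [4]] has shape [2, 1, 1].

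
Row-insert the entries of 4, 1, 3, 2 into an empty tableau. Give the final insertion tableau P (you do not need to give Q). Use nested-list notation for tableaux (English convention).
P = [[1, 2], [3], [4]]

After inserting 4: P = [[4]].
After inserting 1: P = [[1], [4]].
After inserting 3: P = [[1, 3], [4]].
After inserting 2: P = [[1, 2], [3], [4]].

So P = [[1, 2], [3], [4]].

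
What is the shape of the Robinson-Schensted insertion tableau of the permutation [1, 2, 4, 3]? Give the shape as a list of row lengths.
RSK row insertion gives P = [[1, 2, 3], [4]], which has shape [3, 1].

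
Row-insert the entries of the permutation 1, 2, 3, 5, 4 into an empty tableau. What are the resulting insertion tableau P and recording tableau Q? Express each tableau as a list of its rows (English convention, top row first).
Insert each entry of the permutation into P by Schensted row insertion, recording in Q the position of each new cell.

Insert 1: appended to row 1. P = [[1]].
Insert 2: appended to row 1. P = [[1, 2]].
Insert 3: appended to row 1. P = [[1, 2, 3]].
Insert 5: appended to row 1. P = [[1, 2, 3, 5]].
Insert 4: 4 bumps 5 from row 1; 5 starts row 2. P = [[1, 2, 3, 4], [5]].

So P = [[1, 2, 3, 4], [5]], Q = [[1, 2, 3, 4], [5]].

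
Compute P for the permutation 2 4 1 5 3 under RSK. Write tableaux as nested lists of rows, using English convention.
Insert 2: appended to row 1. P = [[2]].
Insert 4: appended to row 1. P = [[2, 4]].
Insert 1: 1 bumps 2 from row 1; 2 starts row 2. P = [[1, 4], [2]].
Insert 5: appended to row 1. P = [[1, 4, 5], [2]].
Insert 3: 3 bumps 4 from row 1; 4 appends to row 2. P = [[1, 3, 5], [2, 4]].

So P = [[1, 3, 5], [2, 4]].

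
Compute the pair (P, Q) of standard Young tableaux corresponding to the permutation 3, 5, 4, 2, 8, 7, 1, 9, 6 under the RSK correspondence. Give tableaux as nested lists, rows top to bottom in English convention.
Insert each entry of the permutation into P by Schensted row insertion, recording in Q the position of each new cell.

Insert 3: appended to row 1. P = [[3]].
Insert 5: appended to row 1. P = [[3, 5]].
Insert 4: 4 bumps 5 from row 1; 5 starts row 2. P = [[3, 4], [5]].
Insert 2: 2 bumps 3 from row 1; 3 bumps 5 from row 2; 5 starts row 3. P = [[2, 4], [3], [5]].
Insert 8: appended to row 1. P = [[2, 4, 8], [3], [5]].
Insert 7: 7 bumps 8 from row 1; 8 appends to row 2. P = [[2, 4, 7], [3, 8], [5]].
Insert 1: 1 bumps 2 from row 1; 2 bumps 3 from row 2; 3 bumps 5 from row 3; 5 starts row 4. P = [[1, 4, 7], [2, 8], [3], [5]].
Insert 9: appended to row 1. P = [[1, 4, 7, 9], [2, 8], [3], [5]].
Insert 6: 6 bumps 7 from row 1; 7 bumps 8 from row 2; 8 appends to row 3. P = [[1, 4, 6, 9], [2, 7], [3, 8], [5]].

So P = [[1, 4, 6, 9], [2, 7], [3, 8], [5]], Q = [[1, 2, 5, 8], [3, 6], [4, 9], [7]].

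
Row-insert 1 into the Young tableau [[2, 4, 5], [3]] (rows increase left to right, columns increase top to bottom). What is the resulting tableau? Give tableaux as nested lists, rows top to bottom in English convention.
In row 1, 1 replaces 2 (the leftmost entry greater than 1); 2 is bumped to row 2. In row 2, 2 replaces 3 (the leftmost entry greater than 2); 3 is bumped to row 3. 3 starts a new row 3. The new tableau is [[1, 4, 5], [2], [3]].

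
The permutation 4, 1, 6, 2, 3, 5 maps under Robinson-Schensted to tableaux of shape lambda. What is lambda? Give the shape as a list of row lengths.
Row-insert each entry into an empty tableau.

After inserting 4: P = [[4]].
After inserting 1: P = [[1], [4]].
After inserting 6: P = [[1, 6], [4]].
After inserting 2: P = [[1, 2], [4, 6]].
After inserting 3: P = [[1, 2, 3], [4, 6]].
After inserting 5: P = [[1, 2, 3, 5], [4, 6]].

The final insertion tableau P = [[1, 2, 3, 5], [4, 6]] has shape [4, 2].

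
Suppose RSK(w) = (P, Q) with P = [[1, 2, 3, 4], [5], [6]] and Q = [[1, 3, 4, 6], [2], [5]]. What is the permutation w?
Reverse the RSK construction: for i from n down to 1, find the cell of Q containing i, remove the entry at that cell from P, and reverse-bump it up through P; the value ejected from row 1 is w(i).

Step i=6: Q has 6 at row 1, column 4; remove that cell from P, ejecting 4. So w(6) = 4. P is now [[1, 2, 3], [5], [6]].
Step i=5: Q has 5 at row 3, column 1; remove 6 from row 3 of P and reverse-bump: 6 enters row 2 and ejects 5; 5 enters row 1 and ejects 3. So w(5) = 3. P is now [[1, 2, 5], [6]].
Step i=4: Q has 4 at row 1, column 3; remove that cell from P, ejecting 5. So w(4) = 5. P is now [[1, 2], [6]].
Step i=3: Q has 3 at row 1, column 2; remove that cell from P, ejecting 2. So w(3) = 2. P is now [[1], [6]].
Step i=2: Q has 2 at row 2, column 1; remove 6 from row 2 of P and reverse-bump: 6 enters row 1 and ejects 1. So w(2) = 1. P is now [[6]].
Step i=1: Q has 1 at row 1, column 1; remove that cell from P, ejecting 6. So w(1) = 6. P is now [].

So w = 6 1 2 5 3 4.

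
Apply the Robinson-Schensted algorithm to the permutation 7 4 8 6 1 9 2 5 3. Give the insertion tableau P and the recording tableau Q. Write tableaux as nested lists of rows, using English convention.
P = [[1, 2, 3], [4, 5, 9], [6, 8], [7]], Q = [[1, 3, 6], [2, 4, 8], [5, 7], [9]]

Insert each entry of the permutation into P by Schensted row insertion, recording in Q the position of each new cell.

After inserting 7: P = [[7]].
After inserting 4: P = [[4], [7]].
After inserting 8: P = [[4, 8], [7]].
After inserting 6: P = [[4, 6], [7, 8]].
After inserting 1: P = [[1, 6], [4, 8], [7]].
After inserting 9: P = [[1, 6, 9], [4, 8], [7]].
After inserting 2: P = [[1, 2, 9], [4, 6], [7, 8]].
After inserting 5: P = [[1, 2, 5], [4, 6, 9], [7, 8]].
After inserting 3: P = [[1, 2, 3], [4, 5, 9], [6, 8], [7]].

So P = [[1, 2, 3], [4, 5, 9], [6, 8], [7]], Q = [[1, 3, 6], [2, 4, 8], [5, 7], [9]].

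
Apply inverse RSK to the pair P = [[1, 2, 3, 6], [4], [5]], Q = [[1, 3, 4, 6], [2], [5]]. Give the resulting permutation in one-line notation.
5 1 2 4 3 6

Reverse the RSK construction: for i from n down to 1, find the cell of Q containing i, remove the entry at that cell from P, and reverse-bump it up through P; the value ejected from row 1 is w(i).

Step i=6: Q has 6 at row 1, column 4; remove that cell from P, ejecting 6. So w(6) = 6. P is now [[1, 2, 3], [4], [5]].
Step i=5: Q has 5 at row 3, column 1; remove 5 from row 3 of P and reverse-bump: 5 enters row 2 and ejects 4; 4 enters row 1 and ejects 3. So w(5) = 3. P is now [[1, 2, 4], [5]].
Step i=4: Q has 4 at row 1, column 3; remove that cell from P, ejecting 4. So w(4) = 4. P is now [[1, 2], [5]].
Step i=3: Q has 3 at row 1, column 2; remove that cell from P, ejecting 2. So w(3) = 2. P is now [[1], [5]].
Step i=2: Q has 2 at row 2, column 1; remove 5 from row 2 of P and reverse-bump: 5 enters row 1 and ejects 1. So w(2) = 1. P is now [[5]].
Step i=1: Q has 1 at row 1, column 1; remove that cell from P, ejecting 5. So w(1) = 5. P is now [].

So w = 5 1 2 4 3 6.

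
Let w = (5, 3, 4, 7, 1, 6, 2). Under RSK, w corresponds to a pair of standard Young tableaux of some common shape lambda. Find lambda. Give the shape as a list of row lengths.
[3, 2, 2]

Row-insert each entry into an empty tableau.

After inserting 5: P = [[5]].
After inserting 3: P = [[3], [5]].
After inserting 4: P = [[3, 4], [5]].
After inserting 7: P = [[3, 4, 7], [5]].
After inserting 1: P = [[1, 4, 7], [3], [5]].
After inserting 6: P = [[1, 4, 6], [3, 7], [5]].
After inserting 2: P = [[1, 2, 6], [3, 4], [5, 7]].

The final insertion tableau P = [[1, 2, 6], [3, 4], [5, 7]] has shape [3, 2, 2].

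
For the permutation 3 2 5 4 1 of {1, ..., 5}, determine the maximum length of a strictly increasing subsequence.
2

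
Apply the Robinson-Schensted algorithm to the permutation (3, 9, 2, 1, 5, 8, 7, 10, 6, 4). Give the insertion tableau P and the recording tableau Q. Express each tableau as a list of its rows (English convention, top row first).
Insert each entry of the permutation into P by Schensted row insertion, recording in Q the position of each new cell.

Insert 3: appended to row 1. P = [[3]], Q = [[1]].
Insert 9: appended to row 1. P = [[3, 9]], Q = [[1, 2]].
Insert 2: 2 bumps 3 from row 1; 3 starts row 2. P = [[2, 9], [3]], Q = [[1, 2], [3]].
Insert 1: 1 bumps 2 from row 1; 2 bumps 3 from row 2; 3 starts row 3. P = [[1, 9], [2], [3]], Q = [[1, 2], [3], [4]].
Insert 5: 5 bumps 9 from row 1; 9 appends to row 2. P = [[1, 5], [2, 9], [3]], Q = [[1, 2], [3, 5], [4]].
Insert 8: appended to row 1. P = [[1, 5, 8], [2, 9], [3]], Q = [[1, 2, 6], [3, 5], [4]].
Insert 7: 7 bumps 8 from row 1; 8 bumps 9 from row 2; 9 appends to row 3. P = [[1, 5, 7], [2, 8], [3, 9]], Q = [[1, 2, 6], [3, 5], [4, 7]].
Insert 10: appended to row 1. P = [[1, 5, 7, 10], [2, 8], [3, 9]], Q = [[1, 2, 6, 8], [3, 5], [4, 7]].
Insert 6: 6 bumps 7 from row 1; 7 bumps 8 from row 2; 8 bumps 9 from row 3; 9 starts row 4. P = [[1, 5, 6, 10], [2, 7], [3, 8], [9]], Q = [[1, 2, 6, 8], [3, 5], [4, 7], [9]].
Insert 4: 4 bumps 5 from row 1; 5 bumps 7 from row 2; 7 bumps 8 from row 3; 8 bumps 9 from row 4; 9 starts row 5. P = [[1, 4, 6, 10], [2, 5], [3, 7], [8], [9]], Q = [[1, 2, 6, 8], [3, 5], [4, 7], [9], [10]].

So P = [[1, 4, 6, 10], [2, 5], [3, 7], [8], [9]], Q = [[1, 2, 6, 8], [3, 5], [4, 7], [9], [10]].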